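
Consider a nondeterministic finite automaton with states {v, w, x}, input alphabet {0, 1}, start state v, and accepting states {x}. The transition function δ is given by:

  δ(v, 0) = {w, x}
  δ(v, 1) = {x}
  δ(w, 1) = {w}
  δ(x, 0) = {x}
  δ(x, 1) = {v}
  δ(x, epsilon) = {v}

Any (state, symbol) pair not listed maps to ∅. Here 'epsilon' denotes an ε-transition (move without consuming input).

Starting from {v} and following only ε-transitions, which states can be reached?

{v}

Begin with {v}.
No ε-moves leave this set, so the closure equals the set itself.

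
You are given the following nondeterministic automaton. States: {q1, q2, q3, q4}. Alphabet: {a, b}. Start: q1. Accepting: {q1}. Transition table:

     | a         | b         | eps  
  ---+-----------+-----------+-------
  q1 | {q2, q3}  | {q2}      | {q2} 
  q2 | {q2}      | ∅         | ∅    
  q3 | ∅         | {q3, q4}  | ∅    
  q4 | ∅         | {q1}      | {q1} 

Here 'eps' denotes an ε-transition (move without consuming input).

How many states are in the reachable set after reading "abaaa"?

1

Start: ε-closure({q1}) = {q1, q2}.
Read 'a': q1→{q2, q3}, q2→{q2}; now {q2, q3}.
Read 'b': q2→∅, q3→{q3, q4}; union {q3, q4}; ε-closure = {q1, q2, q3, q4}.
Read 'a': q1→{q2, q3}, q2→{q2}, q3→∅, q4→∅; now {q2, q3}.
Read 'a': q2→{q2}, q3→∅; now {q2}.
Read 'a': q2→{q2}; now {q2}.
That set has 1 state.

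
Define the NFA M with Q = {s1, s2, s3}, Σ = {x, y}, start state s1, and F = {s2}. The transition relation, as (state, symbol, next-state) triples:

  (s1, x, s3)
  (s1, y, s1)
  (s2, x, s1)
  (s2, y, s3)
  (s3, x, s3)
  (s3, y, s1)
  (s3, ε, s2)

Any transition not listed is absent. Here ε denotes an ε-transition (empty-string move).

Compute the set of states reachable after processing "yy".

Start in {s1}.
Read 'y': {s1} → {s1}.
Read 'y': {s1} → {s1}.

{s1}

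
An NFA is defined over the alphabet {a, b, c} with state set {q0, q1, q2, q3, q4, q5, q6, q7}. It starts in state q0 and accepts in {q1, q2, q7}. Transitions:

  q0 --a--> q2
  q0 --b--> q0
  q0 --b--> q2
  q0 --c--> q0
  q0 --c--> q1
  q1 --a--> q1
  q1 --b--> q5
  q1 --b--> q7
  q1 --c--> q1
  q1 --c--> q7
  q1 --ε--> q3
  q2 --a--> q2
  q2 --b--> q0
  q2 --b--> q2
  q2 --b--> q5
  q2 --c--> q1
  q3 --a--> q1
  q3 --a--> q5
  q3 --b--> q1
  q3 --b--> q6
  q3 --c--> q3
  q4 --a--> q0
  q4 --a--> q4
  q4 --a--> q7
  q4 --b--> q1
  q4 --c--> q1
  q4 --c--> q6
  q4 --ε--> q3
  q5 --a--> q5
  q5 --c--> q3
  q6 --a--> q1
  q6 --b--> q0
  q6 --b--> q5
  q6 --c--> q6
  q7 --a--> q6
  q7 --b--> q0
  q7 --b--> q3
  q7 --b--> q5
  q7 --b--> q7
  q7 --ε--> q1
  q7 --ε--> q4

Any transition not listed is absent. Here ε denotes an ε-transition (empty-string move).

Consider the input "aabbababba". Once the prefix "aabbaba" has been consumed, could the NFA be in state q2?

Yes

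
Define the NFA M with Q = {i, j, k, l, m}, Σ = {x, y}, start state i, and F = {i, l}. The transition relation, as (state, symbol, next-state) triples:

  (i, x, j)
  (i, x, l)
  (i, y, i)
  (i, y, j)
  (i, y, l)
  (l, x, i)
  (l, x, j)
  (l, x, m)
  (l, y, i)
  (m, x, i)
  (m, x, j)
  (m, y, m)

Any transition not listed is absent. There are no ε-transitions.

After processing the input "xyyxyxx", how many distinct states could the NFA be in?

4

Start in {i}.
Read 'x': i→{j, l}; now {j, l}.
Read 'y': j→∅, l→{i}; now {i}.
Read 'y': i→{i, j, l}; now {i, j, l}.
Read 'x': i→{j, l}, j→∅, l→{i, j, m}; now {i, j, l, m}.
Read 'y': i→{i, j, l}, j→∅, l→{i}, m→{m}; now {i, j, l, m}.
Read 'x': i→{j, l}, j→∅, l→{i, j, m}, m→{i, j}; now {i, j, l, m}.
Read 'x': i→{j, l}, j→∅, l→{i, j, m}, m→{i, j}; now {i, j, l, m}.
That set has 4 states.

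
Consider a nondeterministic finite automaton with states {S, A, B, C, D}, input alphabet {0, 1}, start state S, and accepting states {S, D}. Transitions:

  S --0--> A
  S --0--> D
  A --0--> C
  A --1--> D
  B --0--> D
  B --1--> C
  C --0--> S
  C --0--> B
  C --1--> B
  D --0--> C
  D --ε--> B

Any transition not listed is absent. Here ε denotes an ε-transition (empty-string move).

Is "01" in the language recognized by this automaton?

Yes

Start in {S}.
Read '0': {S} → {A, B, D}.
Read '1': {A, B, D} → {B, C, D}.
The final set {B, C, D} contains the accepting state D.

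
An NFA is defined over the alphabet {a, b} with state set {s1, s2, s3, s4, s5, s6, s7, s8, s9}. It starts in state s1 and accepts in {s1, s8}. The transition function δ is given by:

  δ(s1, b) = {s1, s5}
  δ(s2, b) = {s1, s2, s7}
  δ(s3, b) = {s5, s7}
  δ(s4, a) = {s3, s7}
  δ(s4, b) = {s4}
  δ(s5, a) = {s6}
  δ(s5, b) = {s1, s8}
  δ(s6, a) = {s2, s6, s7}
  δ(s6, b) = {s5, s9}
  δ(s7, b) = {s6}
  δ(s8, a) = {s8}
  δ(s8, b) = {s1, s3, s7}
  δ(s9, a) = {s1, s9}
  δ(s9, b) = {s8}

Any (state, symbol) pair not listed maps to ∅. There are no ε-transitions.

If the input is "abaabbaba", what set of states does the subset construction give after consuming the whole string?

∅

Start in {s1}.
Read 'a': s1→∅; now ∅.
The set is empty and remains empty for the remaining 8 symbols.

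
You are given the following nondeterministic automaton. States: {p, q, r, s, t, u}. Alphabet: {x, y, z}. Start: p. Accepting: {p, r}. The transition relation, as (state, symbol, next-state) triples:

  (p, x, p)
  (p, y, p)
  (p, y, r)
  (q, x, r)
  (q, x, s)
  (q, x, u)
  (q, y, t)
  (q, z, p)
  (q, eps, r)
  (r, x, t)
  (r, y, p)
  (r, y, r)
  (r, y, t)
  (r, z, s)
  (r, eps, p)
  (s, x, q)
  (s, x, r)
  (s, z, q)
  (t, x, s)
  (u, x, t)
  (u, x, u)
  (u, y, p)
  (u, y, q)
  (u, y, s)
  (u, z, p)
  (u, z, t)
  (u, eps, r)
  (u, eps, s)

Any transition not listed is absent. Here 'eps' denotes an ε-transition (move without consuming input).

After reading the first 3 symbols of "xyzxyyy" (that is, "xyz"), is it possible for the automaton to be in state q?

No

Start in {p}.
Read 'x': p→{p}; now {p}.
Read 'y': p→{p, r}; now {p, r}.
Read 'z': p→∅, r→{s}; now {s}.
State q is not in {s}.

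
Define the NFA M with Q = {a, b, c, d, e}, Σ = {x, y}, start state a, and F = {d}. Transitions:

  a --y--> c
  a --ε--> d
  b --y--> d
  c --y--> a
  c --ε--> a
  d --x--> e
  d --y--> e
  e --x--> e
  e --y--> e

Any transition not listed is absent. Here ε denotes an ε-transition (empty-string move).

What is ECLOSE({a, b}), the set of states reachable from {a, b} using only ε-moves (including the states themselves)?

{a, b, d}

Begin with {a, b}.
ε-move a → d; add d.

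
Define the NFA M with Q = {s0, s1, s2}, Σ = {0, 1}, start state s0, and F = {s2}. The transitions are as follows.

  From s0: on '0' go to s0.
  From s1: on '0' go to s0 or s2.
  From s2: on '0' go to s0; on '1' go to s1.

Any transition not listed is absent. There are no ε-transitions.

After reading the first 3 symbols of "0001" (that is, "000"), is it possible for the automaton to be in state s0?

Start in {s0}.
Read '0': {s0} → {s0}.
Read '0': {s0} → {s0}.
Read '0': {s0} → {s0}.
State s0 is in {s0}.

Yes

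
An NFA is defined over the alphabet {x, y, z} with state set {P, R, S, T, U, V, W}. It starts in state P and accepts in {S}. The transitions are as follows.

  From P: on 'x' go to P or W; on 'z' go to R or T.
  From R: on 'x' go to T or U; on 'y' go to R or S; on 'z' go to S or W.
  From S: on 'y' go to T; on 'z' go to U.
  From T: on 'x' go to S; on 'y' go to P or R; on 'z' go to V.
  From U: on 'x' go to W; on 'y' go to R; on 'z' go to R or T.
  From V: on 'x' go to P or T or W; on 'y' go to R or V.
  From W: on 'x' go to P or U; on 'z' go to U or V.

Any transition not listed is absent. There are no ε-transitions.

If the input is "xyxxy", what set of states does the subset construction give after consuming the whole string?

∅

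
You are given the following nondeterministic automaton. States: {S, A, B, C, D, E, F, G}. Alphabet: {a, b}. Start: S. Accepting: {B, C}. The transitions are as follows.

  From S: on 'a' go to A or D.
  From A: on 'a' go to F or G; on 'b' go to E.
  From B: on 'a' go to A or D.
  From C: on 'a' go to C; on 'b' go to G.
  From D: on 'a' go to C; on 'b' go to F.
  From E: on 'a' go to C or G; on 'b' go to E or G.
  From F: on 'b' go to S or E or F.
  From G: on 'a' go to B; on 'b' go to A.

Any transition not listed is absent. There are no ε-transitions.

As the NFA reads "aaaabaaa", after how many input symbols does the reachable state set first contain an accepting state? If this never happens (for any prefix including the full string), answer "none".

Start in {S}.
Read 'a': S→{A, D}; now {A, D}.
Read 'a': A→{F, G}, D→{C}; now {C, F, G}.
None of the earlier sets intersect F, but {C, F, G} does.

2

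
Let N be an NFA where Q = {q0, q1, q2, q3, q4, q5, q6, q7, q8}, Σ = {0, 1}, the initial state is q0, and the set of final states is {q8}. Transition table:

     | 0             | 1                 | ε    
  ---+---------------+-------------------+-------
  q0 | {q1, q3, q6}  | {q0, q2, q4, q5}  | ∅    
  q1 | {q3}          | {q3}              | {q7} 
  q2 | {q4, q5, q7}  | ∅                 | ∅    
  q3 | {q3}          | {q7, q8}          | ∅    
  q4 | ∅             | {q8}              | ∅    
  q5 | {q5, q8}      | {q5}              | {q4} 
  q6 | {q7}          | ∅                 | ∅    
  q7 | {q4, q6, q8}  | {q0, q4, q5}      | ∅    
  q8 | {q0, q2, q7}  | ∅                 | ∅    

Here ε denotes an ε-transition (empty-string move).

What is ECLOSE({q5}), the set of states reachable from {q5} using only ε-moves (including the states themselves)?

{q4, q5}

Begin with {q5}.
ε-move q5 → q4; add q4.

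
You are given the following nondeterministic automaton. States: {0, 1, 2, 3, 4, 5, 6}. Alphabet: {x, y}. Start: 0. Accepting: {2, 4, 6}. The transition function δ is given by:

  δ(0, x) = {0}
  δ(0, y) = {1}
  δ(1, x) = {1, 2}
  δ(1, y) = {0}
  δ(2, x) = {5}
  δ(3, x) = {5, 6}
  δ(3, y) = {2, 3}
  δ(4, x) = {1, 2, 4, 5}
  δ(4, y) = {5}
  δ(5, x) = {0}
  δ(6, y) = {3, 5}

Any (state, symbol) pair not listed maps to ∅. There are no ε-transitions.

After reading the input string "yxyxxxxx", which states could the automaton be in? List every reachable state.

Start in {0}.
Read 'y': 0→{1}; now {1}.
Read 'x': 1→{1, 2}; now {1, 2}.
Read 'y': 1→{0}, 2→∅; now {0}.
Read 'x': 0→{0}; now {0}.
Read 'x': 0→{0}; now {0}.
Read 'x': 0→{0}; now {0}.
Read 'x': 0→{0}; now {0}.
Read 'x': 0→{0}; now {0}.

{0}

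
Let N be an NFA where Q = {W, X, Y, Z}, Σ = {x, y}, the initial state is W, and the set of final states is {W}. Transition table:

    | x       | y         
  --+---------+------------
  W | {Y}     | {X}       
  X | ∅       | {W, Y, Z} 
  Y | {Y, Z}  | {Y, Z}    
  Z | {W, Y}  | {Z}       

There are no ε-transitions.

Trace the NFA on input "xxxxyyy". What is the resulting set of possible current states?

Start in {W}.
Read 'x': {W} → {Y}.
Read 'x': {Y} → {Y, Z}.
Read 'x': {Y, Z} → {W, Y, Z}.
Read 'x': {W, Y, Z} → {W, Y, Z}.
Read 'y': {W, Y, Z} → {X, Y, Z}.
Read 'y': {X, Y, Z} → {W, Y, Z}.
Read 'y': {W, Y, Z} → {X, Y, Z}.

{X, Y, Z}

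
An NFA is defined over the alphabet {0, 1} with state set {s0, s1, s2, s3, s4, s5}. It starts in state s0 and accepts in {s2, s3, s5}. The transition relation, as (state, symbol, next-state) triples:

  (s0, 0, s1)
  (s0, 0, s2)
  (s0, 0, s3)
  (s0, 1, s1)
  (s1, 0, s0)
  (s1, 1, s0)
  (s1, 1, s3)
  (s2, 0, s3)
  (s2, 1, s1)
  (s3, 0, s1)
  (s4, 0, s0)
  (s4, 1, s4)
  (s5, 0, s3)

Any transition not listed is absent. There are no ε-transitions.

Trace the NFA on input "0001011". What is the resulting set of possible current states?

Start in {s0}.
Read '0': s0→{s1, s2, s3}; now {s1, s2, s3}.
Read '0': s1→{s0}, s2→{s3}, s3→{s1}; now {s0, s1, s3}.
Read '0': s0→{s1, s2, s3}, s1→{s0}, s3→{s1}; now {s0, s1, s2, s3}.
Read '1': s0→{s1}, s1→{s0, s3}, s2→{s1}, s3→∅; now {s0, s1, s3}.
Read '0': s0→{s1, s2, s3}, s1→{s0}, s3→{s1}; now {s0, s1, s2, s3}.
Read '1': s0→{s1}, s1→{s0, s3}, s2→{s1}, s3→∅; now {s0, s1, s3}.
Read '1': s0→{s1}, s1→{s0, s3}, s3→∅; now {s0, s1, s3}.

{s0, s1, s3}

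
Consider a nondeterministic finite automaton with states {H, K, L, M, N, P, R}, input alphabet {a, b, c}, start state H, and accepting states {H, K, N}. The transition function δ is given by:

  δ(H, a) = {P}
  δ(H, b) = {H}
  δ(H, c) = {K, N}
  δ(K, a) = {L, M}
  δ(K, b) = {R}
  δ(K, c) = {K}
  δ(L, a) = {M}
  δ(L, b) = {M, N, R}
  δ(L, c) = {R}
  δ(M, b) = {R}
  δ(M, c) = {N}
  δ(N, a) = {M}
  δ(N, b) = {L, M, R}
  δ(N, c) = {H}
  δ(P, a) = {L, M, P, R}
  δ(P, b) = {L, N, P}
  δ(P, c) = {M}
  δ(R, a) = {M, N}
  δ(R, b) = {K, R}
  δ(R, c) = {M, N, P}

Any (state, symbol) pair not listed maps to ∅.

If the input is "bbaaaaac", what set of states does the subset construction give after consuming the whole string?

{H, M, N, P, R}

Start in {H}.
Read 'b': {H} → {H}.
Read 'b': {H} → {H}.
Read 'a': {H} → {P}.
Read 'a': {P} → {L, M, P, R}.
Read 'a': {L, M, P, R} → {L, M, N, P, R}.
Read 'a': {L, M, N, P, R} → {L, M, N, P, R}.
Read 'a': {L, M, N, P, R} → {L, M, N, P, R}.
Read 'c': {L, M, N, P, R} → {H, M, N, P, R}.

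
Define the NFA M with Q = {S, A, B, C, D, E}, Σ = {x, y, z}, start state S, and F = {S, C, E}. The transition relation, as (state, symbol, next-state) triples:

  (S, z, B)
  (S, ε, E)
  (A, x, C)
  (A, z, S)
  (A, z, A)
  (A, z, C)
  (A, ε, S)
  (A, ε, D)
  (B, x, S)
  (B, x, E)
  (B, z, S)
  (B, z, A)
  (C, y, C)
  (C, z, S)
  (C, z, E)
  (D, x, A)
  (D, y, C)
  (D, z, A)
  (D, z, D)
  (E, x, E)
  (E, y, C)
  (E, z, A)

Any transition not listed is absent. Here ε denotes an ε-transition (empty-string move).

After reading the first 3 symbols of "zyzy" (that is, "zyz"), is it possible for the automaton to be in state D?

Start: ε-closure({S}) = {S, E}.
Read 'z': S→{B}, E→{A}; union {A, B}; ε-closure = {S, A, B, D, E}.
Read 'y': S→∅, A→∅, B→∅, D→{C}, E→{C}; now {C}.
Read 'z': C→{S, E}; now {S, E}.
State D is not in {S, E}.

No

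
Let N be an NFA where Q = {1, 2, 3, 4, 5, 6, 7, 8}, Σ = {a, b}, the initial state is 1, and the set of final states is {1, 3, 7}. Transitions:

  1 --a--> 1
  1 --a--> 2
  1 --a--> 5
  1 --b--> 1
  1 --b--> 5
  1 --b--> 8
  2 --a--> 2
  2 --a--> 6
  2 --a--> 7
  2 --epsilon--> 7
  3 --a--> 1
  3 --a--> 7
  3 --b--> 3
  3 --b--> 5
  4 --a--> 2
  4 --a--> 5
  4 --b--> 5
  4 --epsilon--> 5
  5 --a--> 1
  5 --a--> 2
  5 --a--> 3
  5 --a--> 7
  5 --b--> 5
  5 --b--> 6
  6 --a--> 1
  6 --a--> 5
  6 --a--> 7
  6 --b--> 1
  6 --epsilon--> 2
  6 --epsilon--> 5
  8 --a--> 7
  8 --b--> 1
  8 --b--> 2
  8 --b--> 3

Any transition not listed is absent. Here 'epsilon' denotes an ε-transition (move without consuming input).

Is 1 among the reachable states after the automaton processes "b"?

Yes

Start in {1}.
Read 'b': {1} → {1, 5, 8}.
State 1 is in {1, 5, 8}.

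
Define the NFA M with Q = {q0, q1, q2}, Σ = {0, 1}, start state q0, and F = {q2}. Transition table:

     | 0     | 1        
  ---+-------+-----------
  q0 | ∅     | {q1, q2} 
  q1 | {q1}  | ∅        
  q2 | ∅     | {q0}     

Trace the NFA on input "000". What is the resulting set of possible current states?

∅

Start in {q0}.
Read '0': {q0} → ∅.
The set is empty and remains empty for the remaining 2 symbols.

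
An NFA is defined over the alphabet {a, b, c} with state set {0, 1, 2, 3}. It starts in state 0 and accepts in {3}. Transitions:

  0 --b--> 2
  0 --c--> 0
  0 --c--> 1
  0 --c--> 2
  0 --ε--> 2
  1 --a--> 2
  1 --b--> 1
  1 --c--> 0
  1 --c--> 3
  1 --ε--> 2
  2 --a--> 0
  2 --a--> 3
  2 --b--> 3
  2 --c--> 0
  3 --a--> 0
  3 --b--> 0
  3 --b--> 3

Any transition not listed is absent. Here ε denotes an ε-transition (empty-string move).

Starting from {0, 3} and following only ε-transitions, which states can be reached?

{0, 2, 3}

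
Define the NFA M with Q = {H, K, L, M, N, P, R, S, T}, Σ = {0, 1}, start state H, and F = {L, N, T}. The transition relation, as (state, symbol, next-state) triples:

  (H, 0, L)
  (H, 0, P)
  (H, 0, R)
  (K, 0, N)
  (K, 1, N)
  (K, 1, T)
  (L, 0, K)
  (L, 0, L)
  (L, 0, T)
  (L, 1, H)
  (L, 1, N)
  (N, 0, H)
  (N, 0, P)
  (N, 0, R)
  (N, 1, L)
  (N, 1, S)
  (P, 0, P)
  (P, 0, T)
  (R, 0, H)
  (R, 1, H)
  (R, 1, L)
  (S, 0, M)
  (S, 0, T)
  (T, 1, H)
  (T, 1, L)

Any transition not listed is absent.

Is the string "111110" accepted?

Start in {H}.
Read '1': H→∅; now ∅.
The set is empty and remains empty for the remaining 5 symbols.
The final set ∅ contains no accepting state.

No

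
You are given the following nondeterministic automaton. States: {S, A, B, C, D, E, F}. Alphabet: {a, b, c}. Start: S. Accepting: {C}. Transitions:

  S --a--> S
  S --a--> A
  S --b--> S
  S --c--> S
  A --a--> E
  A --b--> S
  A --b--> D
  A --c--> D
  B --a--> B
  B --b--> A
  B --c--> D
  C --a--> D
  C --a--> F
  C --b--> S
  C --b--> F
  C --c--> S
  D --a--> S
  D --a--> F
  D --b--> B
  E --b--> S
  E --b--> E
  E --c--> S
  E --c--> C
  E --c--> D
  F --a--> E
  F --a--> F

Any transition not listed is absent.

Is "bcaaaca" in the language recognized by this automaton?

No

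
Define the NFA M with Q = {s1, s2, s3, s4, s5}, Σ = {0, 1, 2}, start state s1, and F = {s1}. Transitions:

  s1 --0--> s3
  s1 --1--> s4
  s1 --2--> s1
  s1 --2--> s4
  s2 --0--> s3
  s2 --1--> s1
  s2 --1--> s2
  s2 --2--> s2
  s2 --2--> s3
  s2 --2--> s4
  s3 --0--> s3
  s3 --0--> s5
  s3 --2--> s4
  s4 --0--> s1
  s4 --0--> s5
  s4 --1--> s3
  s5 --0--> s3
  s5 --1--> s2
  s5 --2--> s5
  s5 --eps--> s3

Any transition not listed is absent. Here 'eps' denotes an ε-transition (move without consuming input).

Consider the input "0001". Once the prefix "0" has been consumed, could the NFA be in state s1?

No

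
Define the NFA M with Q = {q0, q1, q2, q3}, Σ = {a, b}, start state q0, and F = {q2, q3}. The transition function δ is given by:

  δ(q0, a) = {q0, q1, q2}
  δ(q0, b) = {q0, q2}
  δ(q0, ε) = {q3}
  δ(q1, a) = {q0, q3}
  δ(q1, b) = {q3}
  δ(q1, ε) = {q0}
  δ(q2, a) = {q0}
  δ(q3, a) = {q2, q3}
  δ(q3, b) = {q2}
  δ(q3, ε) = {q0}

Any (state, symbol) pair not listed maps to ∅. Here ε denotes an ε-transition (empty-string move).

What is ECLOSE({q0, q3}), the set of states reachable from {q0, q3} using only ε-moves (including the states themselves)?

{q0, q3}

Begin with {q0, q3}.
No ε-moves leave this set, so the closure equals the set itself.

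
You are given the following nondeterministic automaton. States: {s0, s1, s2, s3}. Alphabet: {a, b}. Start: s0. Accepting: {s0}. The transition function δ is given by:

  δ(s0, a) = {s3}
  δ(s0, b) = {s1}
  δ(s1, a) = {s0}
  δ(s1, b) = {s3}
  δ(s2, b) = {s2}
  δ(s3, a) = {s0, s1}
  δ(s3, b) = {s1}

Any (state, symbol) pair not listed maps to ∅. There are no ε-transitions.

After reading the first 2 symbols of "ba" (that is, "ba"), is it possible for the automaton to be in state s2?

No

Start in {s0}.
Read 'b': s0→{s1}; now {s1}.
Read 'a': s1→{s0}; now {s0}.
State s2 is not in {s0}.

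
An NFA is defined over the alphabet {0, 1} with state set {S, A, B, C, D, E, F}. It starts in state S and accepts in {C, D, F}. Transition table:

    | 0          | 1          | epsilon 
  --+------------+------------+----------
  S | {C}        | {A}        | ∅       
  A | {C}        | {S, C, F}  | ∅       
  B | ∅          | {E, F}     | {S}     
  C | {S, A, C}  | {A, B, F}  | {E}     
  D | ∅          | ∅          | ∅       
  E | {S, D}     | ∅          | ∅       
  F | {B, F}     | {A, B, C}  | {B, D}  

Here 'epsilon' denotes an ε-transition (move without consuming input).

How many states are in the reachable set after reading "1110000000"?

Start in {S}.
Read '1': S→{A}; now {A}.
Read '1': A→{S, C, F}; union {S, C, F}; ε-closure = {S, B, C, D, E, F}.
Read '1': S→{A}, B→{E, F}, C→{A, B, F}, D→∅, E→∅, F→{A, B, C}; union {A, B, C, E, F}; ε-closure = {S, A, B, C, D, E, F}.
Read '0': S→{C}, A→{C}, B→∅, C→{S, A, C}, D→∅, E→{S, D}, F→{B, F}; union {S, A, B, C, D, F}; ε-closure = {S, A, B, C, D, E, F}.
Read '0': S→{C}, A→{C}, B→∅, C→{S, A, C}, D→∅, E→{S, D}, F→{B, F}; union {S, A, B, C, D, F}; ε-closure = {S, A, B, C, D, E, F}.
Read '0': S→{C}, A→{C}, B→∅, C→{S, A, C}, D→∅, E→{S, D}, F→{B, F}; union {S, A, B, C, D, F}; ε-closure = {S, A, B, C, D, E, F}.
Read '0': S→{C}, A→{C}, B→∅, C→{S, A, C}, D→∅, E→{S, D}, F→{B, F}; union {S, A, B, C, D, F}; ε-closure = {S, A, B, C, D, E, F}.
Read '0': S→{C}, A→{C}, B→∅, C→{S, A, C}, D→∅, E→{S, D}, F→{B, F}; union {S, A, B, C, D, F}; ε-closure = {S, A, B, C, D, E, F}.
Read '0': S→{C}, A→{C}, B→∅, C→{S, A, C}, D→∅, E→{S, D}, F→{B, F}; union {S, A, B, C, D, F}; ε-closure = {S, A, B, C, D, E, F}.
Read '0': S→{C}, A→{C}, B→∅, C→{S, A, C}, D→∅, E→{S, D}, F→{B, F}; union {S, A, B, C, D, F}; ε-closure = {S, A, B, C, D, E, F}.
That set has 7 states.

7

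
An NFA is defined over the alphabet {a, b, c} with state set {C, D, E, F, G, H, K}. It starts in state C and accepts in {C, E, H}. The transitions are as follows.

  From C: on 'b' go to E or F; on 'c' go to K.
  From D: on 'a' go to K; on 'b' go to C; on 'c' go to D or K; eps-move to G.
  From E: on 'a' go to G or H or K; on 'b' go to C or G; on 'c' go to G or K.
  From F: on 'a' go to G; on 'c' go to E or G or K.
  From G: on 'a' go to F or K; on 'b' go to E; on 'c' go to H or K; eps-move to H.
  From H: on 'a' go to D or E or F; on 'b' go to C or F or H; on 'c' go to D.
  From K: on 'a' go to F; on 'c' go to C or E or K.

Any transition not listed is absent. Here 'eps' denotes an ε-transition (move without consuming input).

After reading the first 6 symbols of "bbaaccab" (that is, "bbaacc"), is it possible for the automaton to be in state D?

Start in {C}.
Read 'b': {C} → {E, F}.
Read 'b': {E, F} → {C, G, H}.
Read 'a': {C, G, H} → {D, E, F, G, H, K}.
Read 'a': {D, E, F, G, H, K} → {D, E, F, G, H, K}.
Read 'c': {D, E, F, G, H, K} → {C, D, E, G, H, K}.
Read 'c': {C, D, E, G, H, K} → {C, D, E, G, H, K}.
State D is in {C, D, E, G, H, K}.

Yes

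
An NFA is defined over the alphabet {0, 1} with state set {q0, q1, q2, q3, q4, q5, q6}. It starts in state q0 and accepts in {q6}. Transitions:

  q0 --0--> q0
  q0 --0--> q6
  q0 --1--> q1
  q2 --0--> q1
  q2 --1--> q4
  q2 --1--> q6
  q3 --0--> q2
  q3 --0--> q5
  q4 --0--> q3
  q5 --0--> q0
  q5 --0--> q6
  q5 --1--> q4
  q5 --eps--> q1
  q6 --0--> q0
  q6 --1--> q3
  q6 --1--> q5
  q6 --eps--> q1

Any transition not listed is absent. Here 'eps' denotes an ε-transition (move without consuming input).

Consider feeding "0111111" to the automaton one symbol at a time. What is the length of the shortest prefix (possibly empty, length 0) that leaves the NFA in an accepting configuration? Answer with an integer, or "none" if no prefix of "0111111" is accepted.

1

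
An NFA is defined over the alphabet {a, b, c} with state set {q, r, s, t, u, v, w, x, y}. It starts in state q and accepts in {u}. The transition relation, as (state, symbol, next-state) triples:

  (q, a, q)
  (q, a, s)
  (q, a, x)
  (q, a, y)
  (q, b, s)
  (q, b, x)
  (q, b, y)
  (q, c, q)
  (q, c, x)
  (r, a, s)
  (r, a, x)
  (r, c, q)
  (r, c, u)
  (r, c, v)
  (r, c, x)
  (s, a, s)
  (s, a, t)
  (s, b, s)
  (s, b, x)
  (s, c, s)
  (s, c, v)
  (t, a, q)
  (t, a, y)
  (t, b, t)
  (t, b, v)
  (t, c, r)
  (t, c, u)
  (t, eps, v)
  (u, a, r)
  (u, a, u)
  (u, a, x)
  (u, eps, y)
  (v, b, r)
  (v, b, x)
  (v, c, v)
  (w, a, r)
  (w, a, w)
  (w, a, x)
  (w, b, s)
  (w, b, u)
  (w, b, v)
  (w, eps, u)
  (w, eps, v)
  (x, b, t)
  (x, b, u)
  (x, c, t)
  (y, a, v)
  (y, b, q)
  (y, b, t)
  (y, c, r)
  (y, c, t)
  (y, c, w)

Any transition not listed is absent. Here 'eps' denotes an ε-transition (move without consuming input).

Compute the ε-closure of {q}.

Begin with {q}.
No ε-moves leave this set, so the closure equals the set itself.

{q}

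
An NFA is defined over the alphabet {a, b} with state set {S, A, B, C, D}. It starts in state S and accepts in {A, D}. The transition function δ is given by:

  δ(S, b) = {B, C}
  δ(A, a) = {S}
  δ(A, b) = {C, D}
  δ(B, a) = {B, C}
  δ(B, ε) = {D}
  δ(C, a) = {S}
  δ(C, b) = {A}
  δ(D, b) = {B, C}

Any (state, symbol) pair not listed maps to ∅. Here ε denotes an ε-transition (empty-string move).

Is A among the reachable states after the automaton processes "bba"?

Start in {S}.
Read 'b': S→{B, C}; union {B, C}; ε-closure = {B, C, D}.
Read 'b': B→∅, C→{A}, D→{B, C}; union {A, B, C}; ε-closure = {A, B, C, D}.
Read 'a': A→{S}, B→{B, C}, C→{S}, D→∅; union {S, B, C}; ε-closure = {S, B, C, D}.
State A is not in {S, B, C, D}.

No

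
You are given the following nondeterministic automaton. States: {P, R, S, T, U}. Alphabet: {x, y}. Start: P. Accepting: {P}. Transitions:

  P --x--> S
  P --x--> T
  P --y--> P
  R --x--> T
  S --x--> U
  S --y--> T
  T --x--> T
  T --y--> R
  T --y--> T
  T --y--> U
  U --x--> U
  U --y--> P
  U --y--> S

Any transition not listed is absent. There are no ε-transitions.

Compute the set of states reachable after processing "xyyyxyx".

Start in {P}.
Read 'x': P→{S, T}; now {S, T}.
Read 'y': S→{T}, T→{R, T, U}; now {R, T, U}.
Read 'y': R→∅, T→{R, T, U}, U→{P, S}; now {P, R, S, T, U}.
Read 'y': P→{P}, R→∅, S→{T}, T→{R, T, U}, U→{P, S}; now {P, R, S, T, U}.
Read 'x': P→{S, T}, R→{T}, S→{U}, T→{T}, U→{U}; now {S, T, U}.
Read 'y': S→{T}, T→{R, T, U}, U→{P, S}; now {P, R, S, T, U}.
Read 'x': P→{S, T}, R→{T}, S→{U}, T→{T}, U→{U}; now {S, T, U}.

{S, T, U}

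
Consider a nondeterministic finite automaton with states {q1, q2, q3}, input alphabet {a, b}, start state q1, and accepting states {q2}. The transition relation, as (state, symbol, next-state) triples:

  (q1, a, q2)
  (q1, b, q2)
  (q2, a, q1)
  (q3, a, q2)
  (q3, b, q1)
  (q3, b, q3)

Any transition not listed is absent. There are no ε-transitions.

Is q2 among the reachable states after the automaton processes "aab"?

Start in {q1}.
Read 'a': q1→{q2}; now {q2}.
Read 'a': q2→{q1}; now {q1}.
Read 'b': q1→{q2}; now {q2}.
State q2 is in {q2}.

Yes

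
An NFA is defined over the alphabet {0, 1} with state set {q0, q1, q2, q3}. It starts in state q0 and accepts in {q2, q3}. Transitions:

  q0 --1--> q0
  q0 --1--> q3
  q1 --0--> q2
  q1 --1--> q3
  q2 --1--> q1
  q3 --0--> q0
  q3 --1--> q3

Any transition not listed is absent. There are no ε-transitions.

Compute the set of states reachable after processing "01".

Start in {q0}.
Read '0': {q0} → ∅.
The set is empty and remains empty for the remaining 1 symbol.

∅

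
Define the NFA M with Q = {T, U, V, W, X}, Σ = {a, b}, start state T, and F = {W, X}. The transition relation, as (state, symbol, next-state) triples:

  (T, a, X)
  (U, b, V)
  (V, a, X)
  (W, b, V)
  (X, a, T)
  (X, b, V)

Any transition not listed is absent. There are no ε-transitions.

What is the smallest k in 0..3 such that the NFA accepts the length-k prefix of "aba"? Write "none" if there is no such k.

1

Start in {T}.
Read 'a': {T} → {X}.
None of the earlier sets intersect F, but {X} does.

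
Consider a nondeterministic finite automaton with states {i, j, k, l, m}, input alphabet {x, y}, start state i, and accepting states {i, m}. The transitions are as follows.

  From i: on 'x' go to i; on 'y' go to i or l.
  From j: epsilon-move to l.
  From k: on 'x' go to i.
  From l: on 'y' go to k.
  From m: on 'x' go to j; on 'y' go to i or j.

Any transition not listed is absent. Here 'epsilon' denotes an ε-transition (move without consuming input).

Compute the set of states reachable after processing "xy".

{i, l}

Start in {i}.
Read 'x': {i} → {i}.
Read 'y': {i} → {i, l}.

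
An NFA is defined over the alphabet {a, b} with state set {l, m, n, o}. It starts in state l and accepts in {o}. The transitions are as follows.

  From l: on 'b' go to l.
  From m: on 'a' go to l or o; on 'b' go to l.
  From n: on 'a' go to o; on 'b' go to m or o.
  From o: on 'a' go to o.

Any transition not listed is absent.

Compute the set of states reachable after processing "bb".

{l}

Start in {l}.
Read 'b': l→{l}; now {l}.
Read 'b': l→{l}; now {l}.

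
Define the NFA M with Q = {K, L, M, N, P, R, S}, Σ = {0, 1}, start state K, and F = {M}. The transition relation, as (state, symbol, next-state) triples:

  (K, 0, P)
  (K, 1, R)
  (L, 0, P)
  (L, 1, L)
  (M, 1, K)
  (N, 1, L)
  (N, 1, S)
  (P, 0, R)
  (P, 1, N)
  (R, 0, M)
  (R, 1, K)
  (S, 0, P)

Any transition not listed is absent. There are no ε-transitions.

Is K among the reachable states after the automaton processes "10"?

No

Start in {K}.
Read '1': K→{R}; now {R}.
Read '0': R→{M}; now {M}.
State K is not in {M}.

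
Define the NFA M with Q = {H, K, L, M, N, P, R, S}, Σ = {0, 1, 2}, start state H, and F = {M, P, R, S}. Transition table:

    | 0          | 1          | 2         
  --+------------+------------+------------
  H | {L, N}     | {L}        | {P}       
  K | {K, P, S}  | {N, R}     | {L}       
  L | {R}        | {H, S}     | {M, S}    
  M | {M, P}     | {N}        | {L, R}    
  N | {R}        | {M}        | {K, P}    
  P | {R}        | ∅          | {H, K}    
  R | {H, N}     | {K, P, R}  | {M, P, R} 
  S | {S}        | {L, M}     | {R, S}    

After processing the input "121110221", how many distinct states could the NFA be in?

8

Start in {H}.
Read '1': {H} → {L}.
Read '2': {L} → {M, S}.
Read '1': {M, S} → {L, M, N}.
Read '1': {L, M, N} → {H, M, N, S}.
Read '1': {H, M, N, S} → {L, M, N}.
Read '0': {L, M, N} → {M, P, R}.
Read '2': {M, P, R} → {H, K, L, M, P, R}.
Read '2': {H, K, L, M, P, R} → {H, K, L, M, P, R, S}.
Read '1': {H, K, L, M, P, R, S} → {H, K, L, M, N, P, R, S}.
That set has 8 states.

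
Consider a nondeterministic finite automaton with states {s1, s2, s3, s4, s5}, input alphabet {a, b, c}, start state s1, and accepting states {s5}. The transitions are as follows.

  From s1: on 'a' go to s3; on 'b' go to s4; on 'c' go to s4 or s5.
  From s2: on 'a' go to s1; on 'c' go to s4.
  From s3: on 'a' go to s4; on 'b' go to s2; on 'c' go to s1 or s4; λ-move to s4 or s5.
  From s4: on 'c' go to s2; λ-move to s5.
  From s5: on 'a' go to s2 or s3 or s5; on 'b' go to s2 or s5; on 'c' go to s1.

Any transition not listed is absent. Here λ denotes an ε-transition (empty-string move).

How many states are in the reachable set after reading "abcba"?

Start in {s1}.
Read 'a': {s1} → {s3, s4, s5}.
Read 'b': {s3, s4, s5} → {s2, s5}.
Read 'c': {s2, s5} → {s1, s4, s5}.
Read 'b': {s1, s4, s5} → {s2, s4, s5}.
Read 'a': {s2, s4, s5} → {s1, s2, s3, s4, s5}.
That set has 5 states.

5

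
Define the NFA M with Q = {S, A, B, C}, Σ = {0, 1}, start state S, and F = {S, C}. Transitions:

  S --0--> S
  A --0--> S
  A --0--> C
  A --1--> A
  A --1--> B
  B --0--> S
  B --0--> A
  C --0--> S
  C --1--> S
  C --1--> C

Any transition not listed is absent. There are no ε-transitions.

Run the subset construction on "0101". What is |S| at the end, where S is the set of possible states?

0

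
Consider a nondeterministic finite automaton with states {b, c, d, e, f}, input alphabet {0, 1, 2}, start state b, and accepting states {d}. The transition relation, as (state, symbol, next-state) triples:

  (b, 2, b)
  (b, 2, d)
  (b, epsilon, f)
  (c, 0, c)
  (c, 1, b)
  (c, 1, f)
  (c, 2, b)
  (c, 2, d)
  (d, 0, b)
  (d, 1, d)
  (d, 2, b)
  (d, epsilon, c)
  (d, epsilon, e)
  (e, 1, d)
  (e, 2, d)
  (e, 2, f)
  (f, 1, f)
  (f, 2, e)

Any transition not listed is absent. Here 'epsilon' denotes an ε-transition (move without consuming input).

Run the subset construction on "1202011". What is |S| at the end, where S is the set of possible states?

0

Start: ε-closure({b}) = {b, f}.
Read '1': b→∅, f→{f}; now {f}.
Read '2': f→{e}; now {e}.
Read '0': e→∅; now ∅.
The set is empty and remains empty for the remaining 4 symbols.
That set has 0 states.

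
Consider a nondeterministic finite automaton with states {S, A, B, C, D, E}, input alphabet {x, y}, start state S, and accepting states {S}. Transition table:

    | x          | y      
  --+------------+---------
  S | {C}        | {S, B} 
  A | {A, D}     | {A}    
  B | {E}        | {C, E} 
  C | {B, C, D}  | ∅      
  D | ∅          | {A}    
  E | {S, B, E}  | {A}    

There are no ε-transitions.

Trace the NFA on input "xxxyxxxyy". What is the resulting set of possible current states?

Start in {S}.
Read 'x': {S} → {C}.
Read 'x': {C} → {B, C, D}.
Read 'x': {B, C, D} → {B, C, D, E}.
Read 'y': {B, C, D, E} → {A, C, E}.
Read 'x': {A, C, E} → {S, A, B, C, D, E}.
Read 'x': {S, A, B, C, D, E} → {S, A, B, C, D, E}.
Read 'x': {S, A, B, C, D, E} → {S, A, B, C, D, E}.
Read 'y': {S, A, B, C, D, E} → {S, A, B, C, E}.
Read 'y': {S, A, B, C, E} → {S, A, B, C, E}.

{S, A, B, C, E}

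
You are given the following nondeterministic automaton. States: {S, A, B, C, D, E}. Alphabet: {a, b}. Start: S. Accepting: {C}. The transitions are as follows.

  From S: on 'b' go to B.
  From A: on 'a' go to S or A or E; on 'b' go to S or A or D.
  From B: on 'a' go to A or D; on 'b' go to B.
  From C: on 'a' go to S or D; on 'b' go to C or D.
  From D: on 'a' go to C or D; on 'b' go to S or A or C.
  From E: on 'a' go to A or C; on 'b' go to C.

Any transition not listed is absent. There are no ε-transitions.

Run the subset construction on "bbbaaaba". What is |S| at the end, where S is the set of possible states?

Start in {S}.
Read 'b': S→{B}; now {B}.
Read 'b': B→{B}; now {B}.
Read 'b': B→{B}; now {B}.
Read 'a': B→{A, D}; now {A, D}.
Read 'a': A→{S, A, E}, D→{C, D}; now {S, A, C, D, E}.
Read 'a': S→∅, A→{S, A, E}, C→{S, D}, D→{C, D}, E→{A, C}; now {S, A, C, D, E}.
Read 'b': S→{B}, A→{S, A, D}, C→{C, D}, D→{S, A, C}, E→{C}; now {S, A, B, C, D}.
Read 'a': S→∅, A→{S, A, E}, B→{A, D}, C→{S, D}, D→{C, D}; now {S, A, C, D, E}.
That set has 5 states.

5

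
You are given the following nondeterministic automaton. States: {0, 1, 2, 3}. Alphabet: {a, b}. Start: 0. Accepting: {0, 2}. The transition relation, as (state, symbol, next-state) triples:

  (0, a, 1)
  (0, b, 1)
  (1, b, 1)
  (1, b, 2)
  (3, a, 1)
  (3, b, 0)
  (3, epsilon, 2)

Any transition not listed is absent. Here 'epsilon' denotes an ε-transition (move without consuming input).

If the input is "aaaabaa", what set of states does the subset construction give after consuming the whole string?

Start in {0}.
Read 'a': 0→{1}; now {1}.
Read 'a': 1→∅; now ∅.
The set is empty and remains empty for the remaining 5 symbols.

∅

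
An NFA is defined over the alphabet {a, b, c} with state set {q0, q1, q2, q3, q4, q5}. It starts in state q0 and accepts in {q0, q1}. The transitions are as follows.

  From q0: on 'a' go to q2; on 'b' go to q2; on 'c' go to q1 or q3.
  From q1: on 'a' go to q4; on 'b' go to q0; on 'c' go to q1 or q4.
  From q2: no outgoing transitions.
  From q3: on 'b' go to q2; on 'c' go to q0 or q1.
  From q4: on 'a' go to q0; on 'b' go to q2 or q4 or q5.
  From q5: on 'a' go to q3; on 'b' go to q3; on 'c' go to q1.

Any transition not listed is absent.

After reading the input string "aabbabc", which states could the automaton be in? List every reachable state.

Start in {q0}.
Read 'a': q0→{q2}; now {q2}.
Read 'a': q2→∅; now ∅.
The set is empty and remains empty for the remaining 5 symbols.

∅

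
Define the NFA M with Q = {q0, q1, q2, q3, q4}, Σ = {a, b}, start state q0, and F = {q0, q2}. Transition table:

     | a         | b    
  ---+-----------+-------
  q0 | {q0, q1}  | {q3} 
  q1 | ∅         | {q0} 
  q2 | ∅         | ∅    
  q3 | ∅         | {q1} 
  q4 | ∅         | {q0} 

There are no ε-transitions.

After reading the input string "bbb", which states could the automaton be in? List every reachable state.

{q0}

Start in {q0}.
Read 'b': {q0} → {q3}.
Read 'b': {q3} → {q1}.
Read 'b': {q1} → {q0}.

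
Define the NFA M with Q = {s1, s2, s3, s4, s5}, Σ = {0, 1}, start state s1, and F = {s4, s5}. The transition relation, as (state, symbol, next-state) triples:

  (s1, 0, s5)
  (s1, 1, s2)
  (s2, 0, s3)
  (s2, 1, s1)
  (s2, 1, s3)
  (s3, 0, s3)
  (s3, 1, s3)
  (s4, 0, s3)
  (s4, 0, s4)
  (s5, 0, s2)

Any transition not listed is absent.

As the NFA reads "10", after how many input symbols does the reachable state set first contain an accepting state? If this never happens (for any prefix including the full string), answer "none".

none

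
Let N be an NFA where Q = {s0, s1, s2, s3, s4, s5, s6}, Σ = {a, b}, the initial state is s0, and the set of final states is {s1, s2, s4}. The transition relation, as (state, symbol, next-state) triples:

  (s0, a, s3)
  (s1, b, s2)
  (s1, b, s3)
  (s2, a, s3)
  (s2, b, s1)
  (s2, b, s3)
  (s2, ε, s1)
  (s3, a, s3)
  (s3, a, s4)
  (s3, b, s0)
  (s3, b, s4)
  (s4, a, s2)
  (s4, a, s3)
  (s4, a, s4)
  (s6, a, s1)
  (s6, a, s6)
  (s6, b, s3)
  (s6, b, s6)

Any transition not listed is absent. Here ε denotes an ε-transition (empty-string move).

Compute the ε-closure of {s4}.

{s4}

Begin with {s4}.
No ε-moves leave this set, so the closure equals the set itself.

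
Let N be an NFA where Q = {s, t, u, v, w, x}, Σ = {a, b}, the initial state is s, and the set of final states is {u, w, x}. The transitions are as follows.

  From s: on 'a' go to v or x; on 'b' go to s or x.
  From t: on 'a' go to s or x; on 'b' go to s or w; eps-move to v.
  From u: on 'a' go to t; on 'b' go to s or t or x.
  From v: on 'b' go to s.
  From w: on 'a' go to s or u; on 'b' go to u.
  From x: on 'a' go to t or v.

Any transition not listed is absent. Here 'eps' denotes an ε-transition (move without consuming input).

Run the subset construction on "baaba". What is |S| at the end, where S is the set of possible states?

5

Start in {s}.
Read 'b': {s} → {s, x}.
Read 'a': {s, x} → {t, v, x}.
Read 'a': {t, v, x} → {s, t, v, x}.
Read 'b': {s, t, v, x} → {s, w, x}.
Read 'a': {s, w, x} → {s, t, u, v, x}.
That set has 5 states.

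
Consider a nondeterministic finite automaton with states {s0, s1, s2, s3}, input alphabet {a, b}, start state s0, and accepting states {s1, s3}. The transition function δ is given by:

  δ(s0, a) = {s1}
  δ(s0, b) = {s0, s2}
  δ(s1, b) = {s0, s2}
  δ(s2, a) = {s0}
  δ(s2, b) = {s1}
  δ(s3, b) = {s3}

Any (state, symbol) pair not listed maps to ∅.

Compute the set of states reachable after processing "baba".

{s0, s1}

Start in {s0}.
Read 'b': {s0} → {s0, s2}.
Read 'a': {s0, s2} → {s0, s1}.
Read 'b': {s0, s1} → {s0, s2}.
Read 'a': {s0, s2} → {s0, s1}.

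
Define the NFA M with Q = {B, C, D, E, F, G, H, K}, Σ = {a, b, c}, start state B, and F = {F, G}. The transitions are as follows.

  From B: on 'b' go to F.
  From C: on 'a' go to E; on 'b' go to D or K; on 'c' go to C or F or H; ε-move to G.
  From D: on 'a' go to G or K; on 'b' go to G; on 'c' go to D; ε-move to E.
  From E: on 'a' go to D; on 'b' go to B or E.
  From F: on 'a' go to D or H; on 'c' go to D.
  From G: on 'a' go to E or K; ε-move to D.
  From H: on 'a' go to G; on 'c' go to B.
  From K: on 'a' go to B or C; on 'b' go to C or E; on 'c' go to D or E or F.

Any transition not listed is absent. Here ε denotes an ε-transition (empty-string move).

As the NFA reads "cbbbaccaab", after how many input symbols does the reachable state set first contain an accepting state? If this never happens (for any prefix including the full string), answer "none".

none

Start in {B}.
Read 'c': {B} → ∅.
The set is empty and remains empty for the remaining 9 symbols.
No reachable set along the way intersects F.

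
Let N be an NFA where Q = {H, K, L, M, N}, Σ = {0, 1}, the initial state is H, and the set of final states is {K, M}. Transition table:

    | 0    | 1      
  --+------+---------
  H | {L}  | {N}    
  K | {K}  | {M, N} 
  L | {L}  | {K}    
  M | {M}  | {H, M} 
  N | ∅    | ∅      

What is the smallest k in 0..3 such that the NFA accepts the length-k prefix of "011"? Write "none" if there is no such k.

2

Start in {H}.
Read '0': H→{L}; now {L}.
Read '1': L→{K}; now {K}.
None of the earlier sets intersect F, but {K} does.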